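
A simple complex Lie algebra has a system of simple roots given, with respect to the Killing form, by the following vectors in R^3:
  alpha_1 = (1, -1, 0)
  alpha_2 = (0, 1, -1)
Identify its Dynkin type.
type A_2

Compute the Cartan integers a_ij = 2(alpha_i, alpha_j)/(alpha_j, alpha_j); the resulting 2x2 Cartan matrix is
[[2, -1], [-1, 2]].
All simple roots have the same length, so the diagram is simply laced. The associated Dynkin diagram is a chain of 2 nodes with single edges (A_2), so the type is A_2 (the algebra sl(3)).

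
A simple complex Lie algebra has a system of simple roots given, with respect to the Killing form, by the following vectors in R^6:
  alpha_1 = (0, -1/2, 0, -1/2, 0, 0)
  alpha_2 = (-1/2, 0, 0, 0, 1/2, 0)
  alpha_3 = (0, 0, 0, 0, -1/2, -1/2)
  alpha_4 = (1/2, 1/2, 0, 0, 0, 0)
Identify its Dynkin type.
Compute the Cartan integers a_ij = 2(alpha_i, alpha_j)/(alpha_j, alpha_j); the resulting 4x4 Cartan matrix is
[[2, 0, 0, -1], [0, 2, -1, -1], [0, -1, 2, 0], [-1, -1, 0, 2]].
All simple roots have the same length, so the diagram is simply laced. The associated Dynkin diagram is a chain of 4 nodes with single edges (A_4), so the type is A_4 (the algebra sl(5)).

A4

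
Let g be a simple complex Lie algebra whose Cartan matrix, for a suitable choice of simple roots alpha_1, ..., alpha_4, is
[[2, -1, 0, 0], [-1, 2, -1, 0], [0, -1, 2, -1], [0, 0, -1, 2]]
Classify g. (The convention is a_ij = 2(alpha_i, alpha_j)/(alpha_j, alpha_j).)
The matrix has rank 4 with 2's on the diagonal. Reading the off-diagonal entries as Dynkin edges (a single edge where a_ij = a_ji = -1; a double or triple edge where a_ij * a_ji = 2 or 3), the diagram is a chain of 4 nodes with single edges (A_4). One simple-root ordering that puts it in standard form is (alpha_1, alpha_2, alpha_3, alpha_4). So the algebra is type A_4, i.e. sl(5).

A_4 (sl(5))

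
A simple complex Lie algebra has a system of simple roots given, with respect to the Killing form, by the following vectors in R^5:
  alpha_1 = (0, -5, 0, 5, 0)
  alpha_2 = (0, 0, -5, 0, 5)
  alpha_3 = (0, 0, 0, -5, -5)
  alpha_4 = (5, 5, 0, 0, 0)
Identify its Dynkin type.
Compute the Cartan integers a_ij = 2(alpha_i, alpha_j)/(alpha_j, alpha_j); the resulting 4x4 Cartan matrix is
[[2, 0, -1, -1], [0, 2, -1, 0], [-1, -1, 2, 0], [-1, 0, 0, 2]].
All simple roots have the same length, so the diagram is simply laced. The associated Dynkin diagram is a chain of 4 nodes with single edges (A_4), so the type is A_4 (the algebra sl(5)).

A_4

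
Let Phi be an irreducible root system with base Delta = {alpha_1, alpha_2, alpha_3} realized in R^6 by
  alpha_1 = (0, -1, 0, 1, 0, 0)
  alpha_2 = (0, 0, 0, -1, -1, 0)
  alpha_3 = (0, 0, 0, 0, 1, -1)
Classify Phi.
Compute the Cartan integers a_ij = 2(alpha_i, alpha_j)/(alpha_j, alpha_j); the resulting 3x3 Cartan matrix is
[[2, -1, 0], [-1, 2, -1], [0, -1, 2]].
All simple roots have the same length, so the diagram is simply laced. The associated Dynkin diagram is a chain of 3 nodes with single edges (A_3), so the type is A_3 (the algebra sl(4)).

A_3 (sl(4))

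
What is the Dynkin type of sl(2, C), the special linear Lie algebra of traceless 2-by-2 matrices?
A1

This is sl(2), which has dimension 2^2 - 1 = 3 and rank 2 - 1 = 1 (a Cartan subalgebra is the diagonal traceless matrices). In the classification of classical Lie algebras, the special linear algebra sl(n+1) has type A_n; here n = 1, so the Dynkin diagram is a chain of 1 nodes with single edges (A_1). Hence the type is A_1.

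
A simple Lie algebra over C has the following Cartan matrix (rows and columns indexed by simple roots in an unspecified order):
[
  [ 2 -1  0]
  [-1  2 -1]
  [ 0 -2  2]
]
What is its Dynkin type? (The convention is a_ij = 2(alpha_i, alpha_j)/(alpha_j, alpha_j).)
C3

The matrix has rank 3 with 2's on the diagonal. Reading the off-diagonal entries as Dynkin edges (a single edge where a_ij = a_ji = -1; a double or triple edge where a_ij * a_ji = 2 or 3), the diagram is a chain of 3 nodes with a double edge at one end; the terminal node there is the unique long simple root (C_3). One simple-root ordering that puts it in standard form is (alpha_1, alpha_2, alpha_3). So the algebra is type C_3, i.e. sp(6).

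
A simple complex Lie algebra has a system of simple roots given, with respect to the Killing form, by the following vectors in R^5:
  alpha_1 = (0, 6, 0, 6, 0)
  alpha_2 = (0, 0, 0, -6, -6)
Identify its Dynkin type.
A2

Compute the Cartan integers a_ij = 2(alpha_i, alpha_j)/(alpha_j, alpha_j); the resulting 2x2 Cartan matrix is
[[2, -1], [-1, 2]].
All simple roots have the same length, so the diagram is simply laced. The associated Dynkin diagram is a chain of 2 nodes with single edges (A_2), so the type is A_2 (the algebra sl(3)).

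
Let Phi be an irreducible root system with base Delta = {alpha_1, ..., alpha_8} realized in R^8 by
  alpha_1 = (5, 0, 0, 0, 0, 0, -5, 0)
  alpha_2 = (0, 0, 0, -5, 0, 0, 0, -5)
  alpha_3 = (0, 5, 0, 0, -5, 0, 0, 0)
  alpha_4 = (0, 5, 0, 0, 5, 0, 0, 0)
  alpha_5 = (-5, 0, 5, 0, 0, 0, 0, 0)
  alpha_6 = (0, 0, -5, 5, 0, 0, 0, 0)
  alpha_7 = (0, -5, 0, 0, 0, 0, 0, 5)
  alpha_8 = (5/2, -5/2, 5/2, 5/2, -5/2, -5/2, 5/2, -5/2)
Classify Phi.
E_8

Compute the Cartan integers a_ij = 2(alpha_i, alpha_j)/(alpha_j, alpha_j); the resulting 8x8 Cartan matrix is
[[2, 0, 0, 0, -1, 0, 0, 0], [0, 2, 0, 0, 0, -1, -1, 0], [0, 0, 2, 0, 0, 0, -1, 0], [0, 0, 0, 2, 0, 0, -1, -1], [-1, 0, 0, 0, 2, -1, 0, 0], [0, -1, 0, 0, -1, 2, 0, 0], [0, -1, -1, -1, 0, 0, 2, 0], [0, 0, 0, -1, 0, 0, 0, 2]].
All simple roots have the same length, so the diagram is simply laced. The associated Dynkin diagram is a chain of 7 nodes with one extra node attached to the third node from one end (E_8), so the type is E_8.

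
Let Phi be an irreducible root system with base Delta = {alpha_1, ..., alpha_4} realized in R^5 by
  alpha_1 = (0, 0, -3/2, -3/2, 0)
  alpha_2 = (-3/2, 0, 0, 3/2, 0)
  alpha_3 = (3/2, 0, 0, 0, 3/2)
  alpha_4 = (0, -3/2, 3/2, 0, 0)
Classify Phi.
Compute the Cartan integers a_ij = 2(alpha_i, alpha_j)/(alpha_j, alpha_j); the resulting 4x4 Cartan matrix is
[[2, -1, 0, -1], [-1, 2, -1, 0], [0, -1, 2, 0], [-1, 0, 0, 2]].
All simple roots have the same length, so the diagram is simply laced. The associated Dynkin diagram is a chain of 4 nodes with single edges (A_4), so the type is A_4 (the algebra sl(5)).

A4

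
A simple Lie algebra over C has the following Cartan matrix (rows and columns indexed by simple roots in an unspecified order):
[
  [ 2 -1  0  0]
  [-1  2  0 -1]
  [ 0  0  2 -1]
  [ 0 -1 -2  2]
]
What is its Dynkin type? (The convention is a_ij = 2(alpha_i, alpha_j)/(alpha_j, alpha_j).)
B_4 (so(9))

The matrix has rank 4 with 2's on the diagonal. Reading the off-diagonal entries as Dynkin edges (a single edge where a_ij = a_ji = -1; a double or triple edge where a_ij * a_ji = 2 or 3), the diagram is a chain of 4 nodes with a double edge at one end; the terminal node there is the unique short simple root (B_4). One simple-root ordering that puts it in standard form is (alpha_1, alpha_2, alpha_4, alpha_3). So the algebra is type B_4, i.e. so(9).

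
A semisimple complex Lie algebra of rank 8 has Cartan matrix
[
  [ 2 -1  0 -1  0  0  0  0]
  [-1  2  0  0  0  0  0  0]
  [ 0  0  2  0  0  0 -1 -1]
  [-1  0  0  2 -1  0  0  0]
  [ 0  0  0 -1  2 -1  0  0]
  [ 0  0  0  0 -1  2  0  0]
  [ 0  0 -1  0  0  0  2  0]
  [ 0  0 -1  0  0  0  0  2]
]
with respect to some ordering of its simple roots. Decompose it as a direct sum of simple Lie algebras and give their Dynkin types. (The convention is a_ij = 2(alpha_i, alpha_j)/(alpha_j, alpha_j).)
The diagram associated to this matrix has two connected components: the simple roots {alpha_3, alpha_7, alpha_8} form a chain of 3 nodes with single edges (A_3), and {alpha_1, alpha_2, alpha_4, alpha_5, alpha_6} form a chain of 5 nodes with single edges (A_5). A semisimple Lie algebra decomposes uniquely as the direct sum of simple ideals, one per connected component of its Dynkin diagram, so g ≅ A_3 ⊕ A_5 (dimension 15 + 35 = 50).

A_3 (sl(4)) ⊕ A_5 (sl(6))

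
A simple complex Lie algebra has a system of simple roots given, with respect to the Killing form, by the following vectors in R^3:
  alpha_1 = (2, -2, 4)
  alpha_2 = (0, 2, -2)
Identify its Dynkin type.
G2

Compute the Cartan integers a_ij = 2(alpha_i, alpha_j)/(alpha_j, alpha_j); the resulting 2x2 Cartan matrix is
[[2, -3], [-1, 2]].
The roots have two lengths (squared-length ratio 3:1); the short ones are alpha_{2}. The associated Dynkin diagram is two nodes joined by a triple edge (G_2), so the type is G_2.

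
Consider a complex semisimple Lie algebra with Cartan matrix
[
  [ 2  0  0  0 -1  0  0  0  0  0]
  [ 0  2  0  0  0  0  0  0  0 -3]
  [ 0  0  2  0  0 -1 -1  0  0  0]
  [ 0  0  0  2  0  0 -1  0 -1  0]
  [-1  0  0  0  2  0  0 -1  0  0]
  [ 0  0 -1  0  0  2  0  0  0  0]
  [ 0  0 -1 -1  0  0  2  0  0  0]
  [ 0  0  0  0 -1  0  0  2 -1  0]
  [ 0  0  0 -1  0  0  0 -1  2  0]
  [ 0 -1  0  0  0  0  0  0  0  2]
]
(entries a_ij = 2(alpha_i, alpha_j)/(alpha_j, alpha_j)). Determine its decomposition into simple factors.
A8 ⊕ G2

The diagram associated to this matrix has two connected components: the simple roots {alpha_1, alpha_3, alpha_4, alpha_5, alpha_6, alpha_7, alpha_8, alpha_9} form a chain of 8 nodes with single edges (A_8), and {alpha_2, alpha_10} form two nodes joined by a triple edge (G_2). A semisimple Lie algebra decomposes uniquely as the direct sum of simple ideals, one per connected component of its Dynkin diagram, so g ≅ A_8 ⊕ G_2 (dimension 80 + 14 = 94).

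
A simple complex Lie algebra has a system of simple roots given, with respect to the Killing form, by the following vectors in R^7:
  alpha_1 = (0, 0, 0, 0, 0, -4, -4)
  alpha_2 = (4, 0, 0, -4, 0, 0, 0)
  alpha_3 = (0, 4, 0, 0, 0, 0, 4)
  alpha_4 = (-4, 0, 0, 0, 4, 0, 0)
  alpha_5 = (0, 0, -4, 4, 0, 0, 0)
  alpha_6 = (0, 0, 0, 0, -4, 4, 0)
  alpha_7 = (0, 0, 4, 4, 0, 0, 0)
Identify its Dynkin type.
D_7 (so(14))

Compute the Cartan integers a_ij = 2(alpha_i, alpha_j)/(alpha_j, alpha_j); the resulting 7x7 Cartan matrix is
[[2, 0, -1, 0, 0, -1, 0], [0, 2, 0, -1, -1, 0, -1], [-1, 0, 2, 0, 0, 0, 0], [0, -1, 0, 2, 0, -1, 0], [0, -1, 0, 0, 2, 0, 0], [-1, 0, 0, -1, 0, 2, 0], [0, -1, 0, 0, 0, 0, 2]].
All simple roots have the same length, so the diagram is simply laced. The associated Dynkin diagram is a chain of 5 nodes with a fork of two nodes at one end (D_7), so the type is D_7 (the algebra so(14)).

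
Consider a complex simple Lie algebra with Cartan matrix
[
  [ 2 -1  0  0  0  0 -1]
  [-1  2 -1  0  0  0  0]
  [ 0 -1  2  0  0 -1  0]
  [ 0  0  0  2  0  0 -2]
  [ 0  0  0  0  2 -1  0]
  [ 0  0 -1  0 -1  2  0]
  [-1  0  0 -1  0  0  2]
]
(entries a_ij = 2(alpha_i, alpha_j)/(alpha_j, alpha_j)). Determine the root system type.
The matrix has rank 7 with 2's on the diagonal. Reading the off-diagonal entries as Dynkin edges (a single edge where a_ij = a_ji = -1; a double or triple edge where a_ij * a_ji = 2 or 3), the diagram is a chain of 7 nodes with a double edge at one end; the terminal node there is the unique long simple root (C_7). One simple-root ordering that puts it in standard form is (alpha_5, alpha_6, alpha_3, alpha_2, alpha_1, alpha_7, alpha_4). So the algebra is type C_7, i.e. sp(14).

C7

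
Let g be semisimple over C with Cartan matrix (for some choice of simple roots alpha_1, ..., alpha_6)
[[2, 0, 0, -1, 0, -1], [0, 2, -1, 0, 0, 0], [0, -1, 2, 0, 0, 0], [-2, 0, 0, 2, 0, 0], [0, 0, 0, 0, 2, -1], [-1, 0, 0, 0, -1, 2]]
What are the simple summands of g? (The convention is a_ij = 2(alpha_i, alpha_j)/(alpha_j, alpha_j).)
The diagram associated to this matrix has two connected components: the simple roots {alpha_2, alpha_3} form a chain of 2 nodes with single edges (A_2), and {alpha_1, alpha_4, alpha_5, alpha_6} form a chain of 4 nodes with a double edge at one end; the terminal node there is the unique long simple root (C_4). A semisimple Lie algebra decomposes uniquely as the direct sum of simple ideals, one per connected component of its Dynkin diagram, so g ≅ A_2 ⊕ C_4 (dimension 8 + 36 = 44).

type A_2 ⊕ type C_4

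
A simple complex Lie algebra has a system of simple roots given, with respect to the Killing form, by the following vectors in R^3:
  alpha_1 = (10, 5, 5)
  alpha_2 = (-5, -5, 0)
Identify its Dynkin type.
Compute the Cartan integers a_ij = 2(alpha_i, alpha_j)/(alpha_j, alpha_j); the resulting 2x2 Cartan matrix is
[[2, -3], [-1, 2]].
The roots have two lengths (squared-length ratio 3:1); the short ones are alpha_{2}. The associated Dynkin diagram is two nodes joined by a triple edge (G_2), so the type is G_2.

type G_2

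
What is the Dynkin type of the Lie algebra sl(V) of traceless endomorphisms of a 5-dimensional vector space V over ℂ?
This is sl(5), which has dimension 5^2 - 1 = 24 and rank 5 - 1 = 4 (a Cartan subalgebra is the diagonal traceless matrices). In the classification of classical Lie algebras, the special linear algebra sl(n+1) has type A_n; here n = 4, so the Dynkin diagram is a chain of 4 nodes with single edges (A_4). Hence the type is A_4.

A_4 (sl(5))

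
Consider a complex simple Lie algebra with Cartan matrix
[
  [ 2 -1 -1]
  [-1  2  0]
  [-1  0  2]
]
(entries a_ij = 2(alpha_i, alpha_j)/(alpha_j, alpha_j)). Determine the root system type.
The matrix has rank 3 with 2's on the diagonal. Reading the off-diagonal entries as Dynkin edges (a single edge where a_ij = a_ji = -1; a double or triple edge where a_ij * a_ji = 2 or 3), the diagram is a chain of 3 nodes with single edges (A_3). One simple-root ordering that puts it in standard form is (alpha_3, alpha_1, alpha_2). So the algebra is type A_3, i.e. sl(4).

A_3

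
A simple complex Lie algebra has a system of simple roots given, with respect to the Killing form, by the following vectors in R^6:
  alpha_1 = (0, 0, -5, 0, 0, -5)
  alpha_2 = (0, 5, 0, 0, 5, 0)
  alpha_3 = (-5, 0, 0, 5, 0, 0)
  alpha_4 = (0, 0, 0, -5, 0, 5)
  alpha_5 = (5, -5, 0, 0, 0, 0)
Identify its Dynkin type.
Compute the Cartan integers a_ij = 2(alpha_i, alpha_j)/(alpha_j, alpha_j); the resulting 5x5 Cartan matrix is
[[2, 0, 0, -1, 0], [0, 2, 0, 0, -1], [0, 0, 2, -1, -1], [-1, 0, -1, 2, 0], [0, -1, -1, 0, 2]].
All simple roots have the same length, so the diagram is simply laced. The associated Dynkin diagram is a chain of 5 nodes with single edges (A_5), so the type is A_5 (the algebra sl(6)).

A5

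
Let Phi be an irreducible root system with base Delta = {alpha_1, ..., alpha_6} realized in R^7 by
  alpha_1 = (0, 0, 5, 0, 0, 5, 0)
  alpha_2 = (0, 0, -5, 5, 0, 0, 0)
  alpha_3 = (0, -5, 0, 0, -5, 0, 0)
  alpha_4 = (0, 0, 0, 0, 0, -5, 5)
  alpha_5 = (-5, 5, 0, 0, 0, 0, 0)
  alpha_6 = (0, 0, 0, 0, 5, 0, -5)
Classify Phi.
Compute the Cartan integers a_ij = 2(alpha_i, alpha_j)/(alpha_j, alpha_j); the resulting 6x6 Cartan matrix is
[[2, -1, 0, -1, 0, 0], [-1, 2, 0, 0, 0, 0], [0, 0, 2, 0, -1, -1], [-1, 0, 0, 2, 0, -1], [0, 0, -1, 0, 2, 0], [0, 0, -1, -1, 0, 2]].
All simple roots have the same length, so the diagram is simply laced. The associated Dynkin diagram is a chain of 6 nodes with single edges (A_6), so the type is A_6 (the algebra sl(7)).

type A_6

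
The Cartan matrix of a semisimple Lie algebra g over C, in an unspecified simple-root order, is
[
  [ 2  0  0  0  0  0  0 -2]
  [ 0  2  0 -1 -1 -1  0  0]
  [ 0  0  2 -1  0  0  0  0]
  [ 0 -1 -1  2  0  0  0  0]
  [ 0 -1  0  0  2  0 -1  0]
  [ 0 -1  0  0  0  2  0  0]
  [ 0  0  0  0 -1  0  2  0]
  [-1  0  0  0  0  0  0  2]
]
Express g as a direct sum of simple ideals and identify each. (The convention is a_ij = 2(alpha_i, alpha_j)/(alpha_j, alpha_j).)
The diagram associated to this matrix has two connected components: the simple roots {alpha_1, alpha_8} form a chain of 2 nodes with a double edge at one end; the terminal node there is the unique short simple root (B_2), and {alpha_2, alpha_3, alpha_4, alpha_5, alpha_6, alpha_7} form a chain of 5 nodes with one extra node attached to the third node from one end (E_6). A semisimple Lie algebra decomposes uniquely as the direct sum of simple ideals, one per connected component of its Dynkin diagram, so g ≅ B_2 ⊕ E_6 (dimension 10 + 78 = 88).

type B_2 + type E_6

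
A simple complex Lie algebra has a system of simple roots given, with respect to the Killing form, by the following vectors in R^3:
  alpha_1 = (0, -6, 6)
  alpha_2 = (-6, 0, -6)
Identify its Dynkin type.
Compute the Cartan integers a_ij = 2(alpha_i, alpha_j)/(alpha_j, alpha_j); the resulting 2x2 Cartan matrix is
[[2, -1], [-1, 2]].
All simple roots have the same length, so the diagram is simply laced. The associated Dynkin diagram is a chain of 2 nodes with single edges (A_2), so the type is A_2 (the algebra sl(3)).

A2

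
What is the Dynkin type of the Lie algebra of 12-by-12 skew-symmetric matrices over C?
This is so(12) with 12 even, which has dimension 12(12-1)/2 = 66 and rank 12/2 = 6. In the classification of classical Lie algebras, the orthogonal algebra so(2n) in an even number of variables has type D_n; here n = 6, so the Dynkin diagram is a chain of 4 nodes with a fork of two nodes at one end (D_6). Hence the type is D_6.

type D_6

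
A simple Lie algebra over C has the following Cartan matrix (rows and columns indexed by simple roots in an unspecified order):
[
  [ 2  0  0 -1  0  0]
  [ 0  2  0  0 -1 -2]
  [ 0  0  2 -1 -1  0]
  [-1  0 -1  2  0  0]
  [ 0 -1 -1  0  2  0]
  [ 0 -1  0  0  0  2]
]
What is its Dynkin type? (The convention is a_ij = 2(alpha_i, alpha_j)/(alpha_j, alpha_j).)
The matrix has rank 6 with 2's on the diagonal. Reading the off-diagonal entries as Dynkin edges (a single edge where a_ij = a_ji = -1; a double or triple edge where a_ij * a_ji = 2 or 3), the diagram is a chain of 6 nodes with a double edge at one end; the terminal node there is the unique short simple root (B_6). One simple-root ordering that puts it in standard form is (alpha_1, alpha_4, alpha_3, alpha_5, alpha_2, alpha_6). So the algebra is type B_6, i.e. so(13).

B_6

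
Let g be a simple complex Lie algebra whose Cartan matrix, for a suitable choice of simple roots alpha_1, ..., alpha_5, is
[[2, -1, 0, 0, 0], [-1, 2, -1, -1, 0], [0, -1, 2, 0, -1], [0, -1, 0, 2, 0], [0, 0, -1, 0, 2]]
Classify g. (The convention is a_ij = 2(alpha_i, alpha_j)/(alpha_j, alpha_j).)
The matrix has rank 5 with 2's on the diagonal. Reading the off-diagonal entries as Dynkin edges (a single edge where a_ij = a_ji = -1; a double or triple edge where a_ij * a_ji = 2 or 3), the diagram is a chain of 3 nodes with a fork of two nodes at one end (D_5). One simple-root ordering that puts it in standard form is (alpha_5, alpha_3, alpha_2, alpha_4, alpha_1). So the algebra is type D_5, i.e. so(10).

type D_5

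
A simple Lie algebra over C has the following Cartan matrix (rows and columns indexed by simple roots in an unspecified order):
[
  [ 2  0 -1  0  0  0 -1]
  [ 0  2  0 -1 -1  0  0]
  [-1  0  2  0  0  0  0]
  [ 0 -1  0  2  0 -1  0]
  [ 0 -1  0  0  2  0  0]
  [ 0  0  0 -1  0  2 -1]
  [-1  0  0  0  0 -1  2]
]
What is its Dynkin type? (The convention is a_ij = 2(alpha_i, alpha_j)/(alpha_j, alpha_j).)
A7

The matrix has rank 7 with 2's on the diagonal. Reading the off-diagonal entries as Dynkin edges (a single edge where a_ij = a_ji = -1; a double or triple edge where a_ij * a_ji = 2 or 3), the diagram is a chain of 7 nodes with single edges (A_7). One simple-root ordering that puts it in standard form is (alpha_3, alpha_1, alpha_7, alpha_6, alpha_4, alpha_2, alpha_5). So the algebra is type A_7, i.e. sl(8).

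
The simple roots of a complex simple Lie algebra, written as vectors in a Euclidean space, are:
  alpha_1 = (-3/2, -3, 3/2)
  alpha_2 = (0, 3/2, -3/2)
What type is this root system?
type G_2

Compute the Cartan integers a_ij = 2(alpha_i, alpha_j)/(alpha_j, alpha_j); the resulting 2x2 Cartan matrix is
[[2, -3], [-1, 2]].
The roots have two lengths (squared-length ratio 3:1); the short ones are alpha_{2}. The associated Dynkin diagram is two nodes joined by a triple edge (G_2), so the type is G_2.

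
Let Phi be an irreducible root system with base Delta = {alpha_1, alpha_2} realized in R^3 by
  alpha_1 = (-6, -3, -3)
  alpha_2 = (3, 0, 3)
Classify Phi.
G_2

Compute the Cartan integers a_ij = 2(alpha_i, alpha_j)/(alpha_j, alpha_j); the resulting 2x2 Cartan matrix is
[[2, -3], [-1, 2]].
The roots have two lengths (squared-length ratio 3:1); the short ones are alpha_{2}. The associated Dynkin diagram is two nodes joined by a triple edge (G_2), so the type is G_2.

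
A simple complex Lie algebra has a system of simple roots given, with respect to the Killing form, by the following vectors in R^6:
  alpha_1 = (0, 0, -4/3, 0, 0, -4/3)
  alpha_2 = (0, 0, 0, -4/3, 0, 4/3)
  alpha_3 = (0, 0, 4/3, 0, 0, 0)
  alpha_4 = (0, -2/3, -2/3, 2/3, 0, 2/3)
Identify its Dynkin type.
F_4

Compute the Cartan integers a_ij = 2(alpha_i, alpha_j)/(alpha_j, alpha_j); the resulting 4x4 Cartan matrix is
[[2, -1, -2, 0], [-1, 2, 0, 0], [-1, 0, 2, -1], [0, 0, -1, 2]].
The roots have two lengths (squared-length ratio 2:1); the short ones are alpha_{3,4}. The associated Dynkin diagram is a chain of 4 nodes with a double edge between the middle two (F_4), so the type is F_4.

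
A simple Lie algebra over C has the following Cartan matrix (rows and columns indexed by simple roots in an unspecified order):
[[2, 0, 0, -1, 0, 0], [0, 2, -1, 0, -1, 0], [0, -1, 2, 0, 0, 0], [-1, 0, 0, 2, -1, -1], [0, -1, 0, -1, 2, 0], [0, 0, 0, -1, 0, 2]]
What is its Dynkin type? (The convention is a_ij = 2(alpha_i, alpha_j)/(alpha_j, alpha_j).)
The matrix has rank 6 with 2's on the diagonal. Reading the off-diagonal entries as Dynkin edges (a single edge where a_ij = a_ji = -1; a double or triple edge where a_ij * a_ji = 2 or 3), the diagram is a chain of 4 nodes with a fork of two nodes at one end (D_6). One simple-root ordering that puts it in standard form is (alpha_3, alpha_2, alpha_5, alpha_4, alpha_1, alpha_6). So the algebra is type D_6, i.e. so(12).

D6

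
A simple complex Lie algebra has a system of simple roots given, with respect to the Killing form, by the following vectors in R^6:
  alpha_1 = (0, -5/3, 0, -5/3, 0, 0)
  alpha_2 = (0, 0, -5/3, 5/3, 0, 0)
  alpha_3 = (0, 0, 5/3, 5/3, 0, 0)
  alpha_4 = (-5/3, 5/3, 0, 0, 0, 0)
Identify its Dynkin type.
D4

Compute the Cartan integers a_ij = 2(alpha_i, alpha_j)/(alpha_j, alpha_j); the resulting 4x4 Cartan matrix is
[[2, -1, -1, -1], [-1, 2, 0, 0], [-1, 0, 2, 0], [-1, 0, 0, 2]].
All simple roots have the same length, so the diagram is simply laced. The associated Dynkin diagram is a chain of 2 nodes with a fork of two nodes at one end (D_4), so the type is D_4 (the algebra so(8)).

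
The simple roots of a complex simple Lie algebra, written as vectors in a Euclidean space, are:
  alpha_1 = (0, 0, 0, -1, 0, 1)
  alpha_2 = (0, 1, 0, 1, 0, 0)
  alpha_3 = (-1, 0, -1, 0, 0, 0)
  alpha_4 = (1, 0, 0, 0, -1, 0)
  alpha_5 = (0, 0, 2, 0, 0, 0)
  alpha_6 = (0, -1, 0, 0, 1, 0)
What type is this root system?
Compute the Cartan integers a_ij = 2(alpha_i, alpha_j)/(alpha_j, alpha_j); the resulting 6x6 Cartan matrix is
[[2, -1, 0, 0, 0, 0], [-1, 2, 0, 0, 0, -1], [0, 0, 2, -1, -1, 0], [0, 0, -1, 2, 0, -1], [0, 0, -2, 0, 2, 0], [0, -1, 0, -1, 0, 2]].
The roots have two lengths (squared-length ratio 2:1); the short ones are alpha_{1,2,3,4,6}. The associated Dynkin diagram is a chain of 6 nodes with a double edge at one end; the terminal node there is the unique long simple root (C_6), so the type is C_6 (the algebra sp(12)).

C_6 (sp(12))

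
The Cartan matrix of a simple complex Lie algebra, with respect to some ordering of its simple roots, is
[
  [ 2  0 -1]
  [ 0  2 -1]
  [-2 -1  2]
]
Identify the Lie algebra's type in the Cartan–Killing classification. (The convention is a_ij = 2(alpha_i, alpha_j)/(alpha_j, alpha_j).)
B_3 (so(7))

The matrix has rank 3 with 2's on the diagonal. Reading the off-diagonal entries as Dynkin edges (a single edge where a_ij = a_ji = -1; a double or triple edge where a_ij * a_ji = 2 or 3), the diagram is a chain of 3 nodes with a double edge at one end; the terminal node there is the unique short simple root (B_3). One simple-root ordering that puts it in standard form is (alpha_2, alpha_3, alpha_1). So the algebra is type B_3, i.e. so(7).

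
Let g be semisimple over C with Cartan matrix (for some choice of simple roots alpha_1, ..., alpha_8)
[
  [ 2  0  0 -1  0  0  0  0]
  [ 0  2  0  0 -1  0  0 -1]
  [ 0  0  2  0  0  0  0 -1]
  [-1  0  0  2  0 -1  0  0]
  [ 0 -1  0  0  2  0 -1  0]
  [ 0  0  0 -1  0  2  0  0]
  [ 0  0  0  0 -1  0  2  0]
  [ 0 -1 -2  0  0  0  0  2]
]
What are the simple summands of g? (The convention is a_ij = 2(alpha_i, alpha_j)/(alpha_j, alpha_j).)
The diagram associated to this matrix has two connected components: the simple roots {alpha_1, alpha_4, alpha_6} form a chain of 3 nodes with single edges (A_3), and {alpha_2, alpha_3, alpha_5, alpha_7, alpha_8} form a chain of 5 nodes with a double edge at one end; the terminal node there is the unique short simple root (B_5). A semisimple Lie algebra decomposes uniquely as the direct sum of simple ideals, one per connected component of its Dynkin diagram, so g ≅ A_3 ⊕ B_5 (dimension 15 + 55 = 70).

type A_3 ⊕ type B_5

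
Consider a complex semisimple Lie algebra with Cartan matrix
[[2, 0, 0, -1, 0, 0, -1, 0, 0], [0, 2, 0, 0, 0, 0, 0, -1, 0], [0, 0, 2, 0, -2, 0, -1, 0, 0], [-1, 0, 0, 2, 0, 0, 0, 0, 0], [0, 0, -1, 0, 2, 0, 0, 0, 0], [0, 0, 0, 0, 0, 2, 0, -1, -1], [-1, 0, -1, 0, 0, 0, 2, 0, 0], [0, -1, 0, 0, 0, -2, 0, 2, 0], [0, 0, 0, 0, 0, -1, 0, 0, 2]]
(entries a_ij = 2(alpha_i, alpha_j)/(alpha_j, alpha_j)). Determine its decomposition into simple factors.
The diagram associated to this matrix has two connected components: the simple roots {alpha_1, alpha_3, alpha_4, alpha_5, alpha_7} form a chain of 5 nodes with a double edge at one end; the terminal node there is the unique short simple root (B_5), and {alpha_2, alpha_6, alpha_8, alpha_9} form a chain of 4 nodes with a double edge between the middle two (F_4). A semisimple Lie algebra decomposes uniquely as the direct sum of simple ideals, one per connected component of its Dynkin diagram, so g ≅ B_5 ⊕ F_4 (dimension 55 + 52 = 107).

type B_5 ⊕ type F_4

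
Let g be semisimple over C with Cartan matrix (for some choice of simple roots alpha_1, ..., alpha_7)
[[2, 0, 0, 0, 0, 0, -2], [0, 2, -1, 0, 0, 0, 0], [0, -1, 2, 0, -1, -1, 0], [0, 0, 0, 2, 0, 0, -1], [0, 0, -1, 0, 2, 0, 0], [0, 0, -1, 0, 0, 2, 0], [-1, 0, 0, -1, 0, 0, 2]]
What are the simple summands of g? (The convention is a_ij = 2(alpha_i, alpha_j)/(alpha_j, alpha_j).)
type C_3 + type D_4

The diagram associated to this matrix has two connected components: the simple roots {alpha_1, alpha_4, alpha_7} form a chain of 3 nodes with a double edge at one end; the terminal node there is the unique long simple root (C_3), and {alpha_2, alpha_3, alpha_5, alpha_6} form a chain of 2 nodes with a fork of two nodes at one end (D_4). A semisimple Lie algebra decomposes uniquely as the direct sum of simple ideals, one per connected component of its Dynkin diagram, so g ≅ C_3 ⊕ D_4 (dimension 21 + 28 = 49).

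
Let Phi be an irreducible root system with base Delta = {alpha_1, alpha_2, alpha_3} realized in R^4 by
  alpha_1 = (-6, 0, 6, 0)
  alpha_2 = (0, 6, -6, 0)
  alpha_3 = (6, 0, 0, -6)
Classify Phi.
Compute the Cartan integers a_ij = 2(alpha_i, alpha_j)/(alpha_j, alpha_j); the resulting 3x3 Cartan matrix is
[[2, -1, -1], [-1, 2, 0], [-1, 0, 2]].
All simple roots have the same length, so the diagram is simply laced. The associated Dynkin diagram is a chain of 3 nodes with single edges (A_3), so the type is A_3 (the algebra sl(4)).

A_3 (sl(4))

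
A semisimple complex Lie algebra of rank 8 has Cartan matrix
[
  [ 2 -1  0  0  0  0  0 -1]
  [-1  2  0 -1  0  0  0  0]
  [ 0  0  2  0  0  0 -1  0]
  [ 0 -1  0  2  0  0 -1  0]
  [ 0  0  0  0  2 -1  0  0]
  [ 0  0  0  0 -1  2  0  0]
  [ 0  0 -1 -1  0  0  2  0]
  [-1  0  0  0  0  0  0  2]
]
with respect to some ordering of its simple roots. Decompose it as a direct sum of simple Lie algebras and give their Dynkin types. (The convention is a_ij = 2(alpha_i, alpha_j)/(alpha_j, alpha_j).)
The diagram associated to this matrix has two connected components: the simple roots {alpha_5, alpha_6} form a chain of 2 nodes with single edges (A_2), and {alpha_1, alpha_2, alpha_3, alpha_4, alpha_7, alpha_8} form a chain of 6 nodes with single edges (A_6). A semisimple Lie algebra decomposes uniquely as the direct sum of simple ideals, one per connected component of its Dynkin diagram, so g ≅ A_2 ⊕ A_6 (dimension 8 + 48 = 56).

A2 ⊕ A6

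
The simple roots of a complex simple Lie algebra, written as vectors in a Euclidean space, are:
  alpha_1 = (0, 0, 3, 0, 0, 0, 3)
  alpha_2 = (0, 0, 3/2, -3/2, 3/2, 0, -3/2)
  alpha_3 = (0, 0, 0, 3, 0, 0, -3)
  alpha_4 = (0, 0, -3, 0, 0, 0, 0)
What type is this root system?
Compute the Cartan integers a_ij = 2(alpha_i, alpha_j)/(alpha_j, alpha_j); the resulting 4x4 Cartan matrix is
[[2, 0, -1, -2], [0, 2, 0, -1], [-1, 0, 2, 0], [-1, -1, 0, 2]].
The roots have two lengths (squared-length ratio 2:1); the short ones are alpha_{2,4}. The associated Dynkin diagram is a chain of 4 nodes with a double edge between the middle two (F_4), so the type is F_4.

F_4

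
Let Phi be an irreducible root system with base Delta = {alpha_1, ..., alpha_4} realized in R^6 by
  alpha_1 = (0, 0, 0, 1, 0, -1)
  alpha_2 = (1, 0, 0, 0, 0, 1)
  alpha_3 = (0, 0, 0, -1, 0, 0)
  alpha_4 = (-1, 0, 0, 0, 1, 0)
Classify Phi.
B4

Compute the Cartan integers a_ij = 2(alpha_i, alpha_j)/(alpha_j, alpha_j); the resulting 4x4 Cartan matrix is
[[2, -1, -2, 0], [-1, 2, 0, -1], [-1, 0, 2, 0], [0, -1, 0, 2]].
The roots have two lengths (squared-length ratio 2:1); the short ones are alpha_{3}. The associated Dynkin diagram is a chain of 4 nodes with a double edge at one end; the terminal node there is the unique short simple root (B_4), so the type is B_4 (the algebra so(9)).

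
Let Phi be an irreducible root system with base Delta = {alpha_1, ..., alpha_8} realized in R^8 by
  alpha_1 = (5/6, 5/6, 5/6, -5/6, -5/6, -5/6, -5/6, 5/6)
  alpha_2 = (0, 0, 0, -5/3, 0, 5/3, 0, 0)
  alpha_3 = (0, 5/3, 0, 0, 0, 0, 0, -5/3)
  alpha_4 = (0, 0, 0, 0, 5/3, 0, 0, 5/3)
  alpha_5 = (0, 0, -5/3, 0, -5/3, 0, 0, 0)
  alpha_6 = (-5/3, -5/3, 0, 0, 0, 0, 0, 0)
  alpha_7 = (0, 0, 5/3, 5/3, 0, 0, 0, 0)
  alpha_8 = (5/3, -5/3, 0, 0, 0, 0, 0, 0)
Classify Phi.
Compute the Cartan integers a_ij = 2(alpha_i, alpha_j)/(alpha_j, alpha_j); the resulting 8x8 Cartan matrix is
[[2, 0, 0, 0, 0, -1, 0, 0], [0, 2, 0, 0, 0, 0, -1, 0], [0, 0, 2, -1, 0, -1, 0, -1], [0, 0, -1, 2, -1, 0, 0, 0], [0, 0, 0, -1, 2, 0, -1, 0], [-1, 0, -1, 0, 0, 2, 0, 0], [0, -1, 0, 0, -1, 0, 2, 0], [0, 0, -1, 0, 0, 0, 0, 2]].
All simple roots have the same length, so the diagram is simply laced. The associated Dynkin diagram is a chain of 7 nodes with one extra node attached to the third node from one end (E_8), so the type is E_8.

E8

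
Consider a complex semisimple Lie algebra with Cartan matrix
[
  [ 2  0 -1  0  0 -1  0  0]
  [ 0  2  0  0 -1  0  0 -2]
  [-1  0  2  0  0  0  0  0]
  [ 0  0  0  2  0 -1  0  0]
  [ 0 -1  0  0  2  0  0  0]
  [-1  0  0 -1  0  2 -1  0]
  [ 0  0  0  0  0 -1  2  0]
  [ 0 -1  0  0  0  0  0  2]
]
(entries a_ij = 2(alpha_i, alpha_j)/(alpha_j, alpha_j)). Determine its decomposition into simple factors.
B_3 (so(7)) + D_5 (so(10))

The diagram associated to this matrix has two connected components: the simple roots {alpha_2, alpha_5, alpha_8} form a chain of 3 nodes with a double edge at one end; the terminal node there is the unique short simple root (B_3), and {alpha_1, alpha_3, alpha_4, alpha_6, alpha_7} form a chain of 3 nodes with a fork of two nodes at one end (D_5). A semisimple Lie algebra decomposes uniquely as the direct sum of simple ideals, one per connected component of its Dynkin diagram, so g ≅ B_3 ⊕ D_5 (dimension 21 + 45 = 66).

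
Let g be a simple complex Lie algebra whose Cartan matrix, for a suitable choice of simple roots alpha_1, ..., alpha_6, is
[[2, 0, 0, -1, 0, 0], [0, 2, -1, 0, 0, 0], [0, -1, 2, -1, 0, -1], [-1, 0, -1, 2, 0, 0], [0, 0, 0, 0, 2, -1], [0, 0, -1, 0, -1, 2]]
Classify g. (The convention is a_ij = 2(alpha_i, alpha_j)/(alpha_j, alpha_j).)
type E_6

The matrix has rank 6 with 2's on the diagonal. Reading the off-diagonal entries as Dynkin edges (a single edge where a_ij = a_ji = -1; a double or triple edge where a_ij * a_ji = 2 or 3), the diagram is a chain of 5 nodes with one extra node attached to the third node from one end (E_6). One simple-root ordering that puts it in standard form is (alpha_5, alpha_2, alpha_6, alpha_3, alpha_4, alpha_1). So the algebra is type E_6.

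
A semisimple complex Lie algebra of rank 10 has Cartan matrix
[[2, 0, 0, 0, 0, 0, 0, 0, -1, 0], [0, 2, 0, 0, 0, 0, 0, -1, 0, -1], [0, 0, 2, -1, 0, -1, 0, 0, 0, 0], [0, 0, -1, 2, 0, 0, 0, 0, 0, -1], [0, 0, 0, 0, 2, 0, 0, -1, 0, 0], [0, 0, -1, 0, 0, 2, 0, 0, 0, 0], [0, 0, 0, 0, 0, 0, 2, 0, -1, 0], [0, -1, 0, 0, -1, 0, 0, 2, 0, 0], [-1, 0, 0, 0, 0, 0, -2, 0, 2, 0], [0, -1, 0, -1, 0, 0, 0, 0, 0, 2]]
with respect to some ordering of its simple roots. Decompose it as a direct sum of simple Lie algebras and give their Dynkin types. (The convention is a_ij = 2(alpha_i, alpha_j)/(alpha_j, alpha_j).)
The diagram associated to this matrix has two connected components: the simple roots {alpha_2, alpha_3, alpha_4, alpha_5, alpha_6, alpha_8, alpha_10} form a chain of 7 nodes with single edges (A_7), and {alpha_1, alpha_7, alpha_9} form a chain of 3 nodes with a double edge at one end; the terminal node there is the unique short simple root (B_3). A semisimple Lie algebra decomposes uniquely as the direct sum of simple ideals, one per connected component of its Dynkin diagram, so g ≅ A_7 ⊕ B_3 (dimension 63 + 21 = 84).

A_7 (sl(8)) + B_3 (so(7))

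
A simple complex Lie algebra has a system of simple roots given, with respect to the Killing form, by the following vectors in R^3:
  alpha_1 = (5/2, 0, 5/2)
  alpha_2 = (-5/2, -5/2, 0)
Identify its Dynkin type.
A_2 (sl(3))

Compute the Cartan integers a_ij = 2(alpha_i, alpha_j)/(alpha_j, alpha_j); the resulting 2x2 Cartan matrix is
[[2, -1], [-1, 2]].
All simple roots have the same length, so the diagram is simply laced. The associated Dynkin diagram is a chain of 2 nodes with single edges (A_2), so the type is A_2 (the algebra sl(3)).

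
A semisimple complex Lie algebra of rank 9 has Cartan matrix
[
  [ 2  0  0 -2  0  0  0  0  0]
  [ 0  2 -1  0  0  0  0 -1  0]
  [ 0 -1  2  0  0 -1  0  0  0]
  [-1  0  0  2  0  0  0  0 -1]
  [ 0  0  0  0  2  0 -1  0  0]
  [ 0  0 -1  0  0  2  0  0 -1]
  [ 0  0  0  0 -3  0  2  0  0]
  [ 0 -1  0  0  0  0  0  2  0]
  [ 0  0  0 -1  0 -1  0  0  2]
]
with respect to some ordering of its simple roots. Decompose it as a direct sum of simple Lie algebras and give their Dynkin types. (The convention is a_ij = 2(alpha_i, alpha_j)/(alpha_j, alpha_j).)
type C_7 ⊕ type G_2

The diagram associated to this matrix has two connected components: the simple roots {alpha_1, alpha_2, alpha_3, alpha_4, alpha_6, alpha_8, alpha_9} form a chain of 7 nodes with a double edge at one end; the terminal node there is the unique long simple root (C_7), and {alpha_5, alpha_7} form two nodes joined by a triple edge (G_2). A semisimple Lie algebra decomposes uniquely as the direct sum of simple ideals, one per connected component of its Dynkin diagram, so g ≅ C_7 ⊕ G_2 (dimension 105 + 14 = 119).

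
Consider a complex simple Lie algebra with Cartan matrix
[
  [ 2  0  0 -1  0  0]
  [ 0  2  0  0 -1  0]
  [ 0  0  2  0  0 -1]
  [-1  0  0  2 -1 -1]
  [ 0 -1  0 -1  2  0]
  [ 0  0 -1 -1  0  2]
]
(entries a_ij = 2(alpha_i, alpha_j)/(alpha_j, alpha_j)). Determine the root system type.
The matrix has rank 6 with 2's on the diagonal. Reading the off-diagonal entries as Dynkin edges (a single edge where a_ij = a_ji = -1; a double or triple edge where a_ij * a_ji = 2 or 3), the diagram is a chain of 5 nodes with one extra node attached to the third node from one end (E_6). One simple-root ordering that puts it in standard form is (alpha_2, alpha_1, alpha_5, alpha_4, alpha_6, alpha_3). So the algebra is type E_6.

type E_6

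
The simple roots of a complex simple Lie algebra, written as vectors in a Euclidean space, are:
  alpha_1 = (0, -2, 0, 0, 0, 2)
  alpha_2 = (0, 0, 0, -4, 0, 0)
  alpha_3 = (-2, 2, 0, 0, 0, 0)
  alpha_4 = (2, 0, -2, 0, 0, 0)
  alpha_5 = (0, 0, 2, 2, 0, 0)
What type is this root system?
Compute the Cartan integers a_ij = 2(alpha_i, alpha_j)/(alpha_j, alpha_j); the resulting 5x5 Cartan matrix is
[[2, 0, -1, 0, 0], [0, 2, 0, 0, -2], [-1, 0, 2, -1, 0], [0, 0, -1, 2, -1], [0, -1, 0, -1, 2]].
The roots have two lengths (squared-length ratio 2:1); the short ones are alpha_{1,3,4,5}. The associated Dynkin diagram is a chain of 5 nodes with a double edge at one end; the terminal node there is the unique long simple root (C_5), so the type is C_5 (the algebra sp(10)).

C_5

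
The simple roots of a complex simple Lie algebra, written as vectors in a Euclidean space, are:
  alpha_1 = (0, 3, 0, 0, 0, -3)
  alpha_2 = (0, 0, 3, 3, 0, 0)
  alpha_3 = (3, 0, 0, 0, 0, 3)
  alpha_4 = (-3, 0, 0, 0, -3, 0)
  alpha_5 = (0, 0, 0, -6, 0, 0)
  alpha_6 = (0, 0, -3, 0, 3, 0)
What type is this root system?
C6

Compute the Cartan integers a_ij = 2(alpha_i, alpha_j)/(alpha_j, alpha_j); the resulting 6x6 Cartan matrix is
[[2, 0, -1, 0, 0, 0], [0, 2, 0, 0, -1, -1], [-1, 0, 2, -1, 0, 0], [0, 0, -1, 2, 0, -1], [0, -2, 0, 0, 2, 0], [0, -1, 0, -1, 0, 2]].
The roots have two lengths (squared-length ratio 2:1); the short ones are alpha_{1,2,3,4,6}. The associated Dynkin diagram is a chain of 6 nodes with a double edge at one end; the terminal node there is the unique long simple root (C_6), so the type is C_6 (the algebra sp(12)).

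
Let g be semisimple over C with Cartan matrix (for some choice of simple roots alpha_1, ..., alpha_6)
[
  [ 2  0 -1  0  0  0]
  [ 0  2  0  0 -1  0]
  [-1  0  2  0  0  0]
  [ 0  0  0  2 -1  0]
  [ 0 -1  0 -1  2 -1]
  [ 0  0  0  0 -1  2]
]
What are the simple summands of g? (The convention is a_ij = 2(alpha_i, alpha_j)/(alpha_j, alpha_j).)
type A_2 ⊕ type D_4

The diagram associated to this matrix has two connected components: the simple roots {alpha_1, alpha_3} form a chain of 2 nodes with single edges (A_2), and {alpha_2, alpha_4, alpha_5, alpha_6} form a chain of 2 nodes with a fork of two nodes at one end (D_4). A semisimple Lie algebra decomposes uniquely as the direct sum of simple ideals, one per connected component of its Dynkin diagram, so g ≅ A_2 ⊕ D_4 (dimension 8 + 28 = 36).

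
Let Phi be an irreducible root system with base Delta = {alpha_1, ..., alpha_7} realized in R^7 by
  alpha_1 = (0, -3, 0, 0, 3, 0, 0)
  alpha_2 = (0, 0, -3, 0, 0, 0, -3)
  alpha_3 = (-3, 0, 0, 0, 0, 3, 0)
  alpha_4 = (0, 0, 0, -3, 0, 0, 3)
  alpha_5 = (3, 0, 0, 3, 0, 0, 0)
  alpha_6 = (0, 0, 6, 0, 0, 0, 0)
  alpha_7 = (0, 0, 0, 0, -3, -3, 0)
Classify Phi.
type C_7

Compute the Cartan integers a_ij = 2(alpha_i, alpha_j)/(alpha_j, alpha_j); the resulting 7x7 Cartan matrix is
[[2, 0, 0, 0, 0, 0, -1], [0, 2, 0, -1, 0, -1, 0], [0, 0, 2, 0, -1, 0, -1], [0, -1, 0, 2, -1, 0, 0], [0, 0, -1, -1, 2, 0, 0], [0, -2, 0, 0, 0, 2, 0], [-1, 0, -1, 0, 0, 0, 2]].
The roots have two lengths (squared-length ratio 2:1); the short ones are alpha_{1,2,3,4,5,7}. The associated Dynkin diagram is a chain of 7 nodes with a double edge at one end; the terminal node there is the unique long simple root (C_7), so the type is C_7 (the algebra sp(14)).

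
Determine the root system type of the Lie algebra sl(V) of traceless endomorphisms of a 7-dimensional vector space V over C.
type A_6

This is sl(7), which has dimension 7^2 - 1 = 48 and rank 7 - 1 = 6 (a Cartan subalgebra is the diagonal traceless matrices). In the classification of classical Lie algebras, the special linear algebra sl(n+1) has type A_n; here n = 6, so the Dynkin diagram is a chain of 6 nodes with single edges (A_6). Hence the type is A_6.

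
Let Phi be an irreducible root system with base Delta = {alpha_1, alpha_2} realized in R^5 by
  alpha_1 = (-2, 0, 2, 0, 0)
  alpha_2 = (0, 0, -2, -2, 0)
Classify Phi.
Compute the Cartan integers a_ij = 2(alpha_i, alpha_j)/(alpha_j, alpha_j); the resulting 2x2 Cartan matrix is
[[2, -1], [-1, 2]].
All simple roots have the same length, so the diagram is simply laced. The associated Dynkin diagram is a chain of 2 nodes with single edges (A_2), so the type is A_2 (the algebra sl(3)).

A_2 (sl(3))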